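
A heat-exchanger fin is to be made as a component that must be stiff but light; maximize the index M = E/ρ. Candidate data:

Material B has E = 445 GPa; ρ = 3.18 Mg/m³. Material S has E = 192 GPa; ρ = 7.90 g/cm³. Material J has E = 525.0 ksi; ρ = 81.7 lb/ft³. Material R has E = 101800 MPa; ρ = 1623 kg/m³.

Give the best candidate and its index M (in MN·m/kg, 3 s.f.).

Convert each candidate to consistent units, then evaluate M:
  material B: E = 445.0 GPa, ρ = 3180 kg/m³
  material S: E = 192.0 GPa, ρ = 7900 kg/m³
  material J: E = 3.620 GPa, ρ = 1309 kg/m³
  material R: E = 101.8 GPa, ρ = 1623 kg/m³
  material B: M = 140 MN·m/kg
  material R: M = 62.7 MN·m/kg
  material S: M = 24.3 MN·m/kg
  material J: M = 2.77 MN·m/kg
The maximum is for material B.

material B, M = 140 MN·m/kg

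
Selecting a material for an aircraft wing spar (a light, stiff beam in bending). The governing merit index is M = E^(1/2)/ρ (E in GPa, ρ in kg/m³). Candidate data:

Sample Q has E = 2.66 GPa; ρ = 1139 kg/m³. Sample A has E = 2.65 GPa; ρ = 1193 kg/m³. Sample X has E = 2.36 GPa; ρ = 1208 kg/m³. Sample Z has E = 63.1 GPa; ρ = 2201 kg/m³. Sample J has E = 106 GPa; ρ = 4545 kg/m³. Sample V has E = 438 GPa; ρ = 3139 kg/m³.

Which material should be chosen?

sample V

Evaluate M for each candidate:
  sample V: M = 6.67×10⁻³
  sample Z: M = 3.61×10⁻³
  sample J: M = 2.27×10⁻³
  sample Q: M = 1.43×10⁻³
  sample A: M = 1.36×10⁻³
  sample X: M = 1.27×10⁻³
The maximum is for sample V.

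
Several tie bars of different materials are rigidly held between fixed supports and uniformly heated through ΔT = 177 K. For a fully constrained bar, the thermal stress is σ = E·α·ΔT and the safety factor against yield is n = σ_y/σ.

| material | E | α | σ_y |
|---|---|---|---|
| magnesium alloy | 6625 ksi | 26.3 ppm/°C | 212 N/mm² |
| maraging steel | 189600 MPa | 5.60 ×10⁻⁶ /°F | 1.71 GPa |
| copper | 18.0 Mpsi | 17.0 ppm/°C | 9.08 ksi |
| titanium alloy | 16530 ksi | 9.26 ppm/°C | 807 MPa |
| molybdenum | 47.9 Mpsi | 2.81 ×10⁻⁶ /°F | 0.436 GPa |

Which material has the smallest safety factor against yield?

Per material, after unit conversion:
  magnesium alloy: E = 45.68, α = 26.3, σ_y = 212.0 → σ = 213 MPa, n = 0.997
  maraging steel: E = 189.6, α = 10.1, σ_y = 1710 → σ = 338 MPa, n = 5.06
  copper: E = 124.1, α = 17.0, σ_y = 62.60 → σ = 373 MPa, n = 0.168
  titanium alloy: E = 114.0, α = 9.26, σ_y = 807.0 → σ = 187 MPa, n = 4.32
  molybdenum: E = 330.3, α = 5.06, σ_y = 436.0 → σ = 296 MPa, n = 1.47
Copper has the lowest safety factor, n = 0.168.

copper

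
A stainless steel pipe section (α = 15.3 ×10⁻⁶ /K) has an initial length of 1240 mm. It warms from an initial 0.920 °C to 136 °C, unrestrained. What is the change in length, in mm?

2.56 mm

ΔT = 136 − 0.920 = 135.1 K.
ΔL = α·L₀·ΔT = 15.3×10⁻⁶ × 1240 mm × 135.1 K = 2.56 mm.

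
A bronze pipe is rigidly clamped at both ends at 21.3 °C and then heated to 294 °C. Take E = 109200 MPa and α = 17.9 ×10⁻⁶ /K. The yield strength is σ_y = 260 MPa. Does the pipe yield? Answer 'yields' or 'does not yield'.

yields

E = 109200 MPa = 109.2 GPa.
ΔT = 272.7 K. Constrained thermal stress σ = E·α·ΔT = 109.2×10³ MPa × 17.9×10⁻⁶ × 272.7 = 533 MPa (compressive).
Compare to σ_y = 260 MPa: σ ≥ σ_y, so it yields.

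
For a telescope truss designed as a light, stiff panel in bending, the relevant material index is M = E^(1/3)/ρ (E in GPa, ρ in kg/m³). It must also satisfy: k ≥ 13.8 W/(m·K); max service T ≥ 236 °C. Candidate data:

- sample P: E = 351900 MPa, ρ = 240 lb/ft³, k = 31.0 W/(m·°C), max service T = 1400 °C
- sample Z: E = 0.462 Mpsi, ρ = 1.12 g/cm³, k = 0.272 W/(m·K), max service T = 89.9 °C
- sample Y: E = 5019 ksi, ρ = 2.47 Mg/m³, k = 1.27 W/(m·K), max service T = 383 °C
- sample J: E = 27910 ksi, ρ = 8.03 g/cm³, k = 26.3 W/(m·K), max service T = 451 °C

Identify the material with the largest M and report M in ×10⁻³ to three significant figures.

sample P, M = 1.84×10⁻³

Screen on constraints: k ≥ 13.8 W/(m·K); max service T ≥ 236 °C. Survivors: sample P, sample J.
Putting every candidate on a common basis:
  sample P: E = 351.9 GPa, ρ = 3844 kg/m³
  sample J: E = 192.4 GPa, ρ = 8030 kg/m³
  sample P: M = 1.84×10⁻³
  sample J: M = 0.719×10⁻³
Highest index: sample P.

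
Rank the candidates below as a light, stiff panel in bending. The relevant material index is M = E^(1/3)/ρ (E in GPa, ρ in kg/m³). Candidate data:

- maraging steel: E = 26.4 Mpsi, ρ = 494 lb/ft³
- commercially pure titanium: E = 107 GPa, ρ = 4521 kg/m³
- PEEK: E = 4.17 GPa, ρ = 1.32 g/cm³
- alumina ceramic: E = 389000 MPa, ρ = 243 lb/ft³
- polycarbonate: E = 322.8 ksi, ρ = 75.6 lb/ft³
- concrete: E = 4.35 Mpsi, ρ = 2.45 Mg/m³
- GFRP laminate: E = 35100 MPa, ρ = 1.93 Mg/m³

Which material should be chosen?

Normalizing units and computing the index:
  maraging steel: E = 182.0 GPa, ρ = 7913 kg/m³
  commercially pure titanium: E = 107.0 GPa, ρ = 4521 kg/m³
  PEEK: E = 4.170 GPa, ρ = 1320 kg/m³
  alumina ceramic: E = 389.0 GPa, ρ = 3892 kg/m³
  polycarbonate: E = 2.226 GPa, ρ = 1211 kg/m³
  concrete: E = 29.99 GPa, ρ = 2450 kg/m³
  GFRP laminate: E = 35.10 GPa, ρ = 1930 kg/m³
  alumina ceramic: M = 1.88×10⁻³
  GFRP laminate: M = 1.70×10⁻³
  concrete: M = 1.27×10⁻³
  PEEK: M = 1.22×10⁻³
  polycarbonate: M = 1.08×10⁻³
  commercially pure titanium: M = 1.05×10⁻³
  maraging steel: M = 0.716×10⁻³
Alumina ceramic ranks first.

alumina ceramic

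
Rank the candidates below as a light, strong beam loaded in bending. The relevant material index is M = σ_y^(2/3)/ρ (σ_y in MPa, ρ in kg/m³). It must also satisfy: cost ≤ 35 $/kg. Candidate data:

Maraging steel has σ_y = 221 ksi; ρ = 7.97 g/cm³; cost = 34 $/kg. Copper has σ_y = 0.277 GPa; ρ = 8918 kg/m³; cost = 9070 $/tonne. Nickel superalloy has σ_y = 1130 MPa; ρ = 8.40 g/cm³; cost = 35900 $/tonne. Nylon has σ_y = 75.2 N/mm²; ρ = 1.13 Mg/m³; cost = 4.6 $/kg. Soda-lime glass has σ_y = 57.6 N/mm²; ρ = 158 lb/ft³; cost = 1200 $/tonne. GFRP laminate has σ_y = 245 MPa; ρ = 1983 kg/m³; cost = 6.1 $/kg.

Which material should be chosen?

GFRP laminate

Screen on constraints: cost ≤ 35 $/kg. Survivors: maraging steel, copper, nylon, soda-lime glass, GFRP laminate.
Normalizing units and computing the index:
  maraging steel: σ_y = 1524 MPa, ρ = 7970 kg/m³
  copper: σ_y = 277.0 MPa, ρ = 8918 kg/m³
  nylon: σ_y = 75.20 MPa, ρ = 1130 kg/m³
  soda-lime glass: σ_y = 57.60 MPa, ρ = 2531 kg/m³
  GFRP laminate: σ_y = 245.0 MPa, ρ = 1983 kg/m³
  GFRP laminate: M = 19.7×10⁻³
  maraging steel: M = 16.6×10⁻³
  nylon: M = 15.8×10⁻³
  soda-lime glass: M = 5.89×10⁻³
  copper: M = 4.76×10⁻³
GFRP laminate ranks first.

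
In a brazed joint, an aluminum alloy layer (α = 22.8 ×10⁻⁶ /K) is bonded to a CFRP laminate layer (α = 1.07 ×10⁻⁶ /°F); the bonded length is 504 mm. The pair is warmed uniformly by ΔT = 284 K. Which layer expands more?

CFRP laminate: α = 1.07×10⁻⁶/°F × 9/5 = 1.93×10⁻⁶/K.
α(aluminum alloy) = 22.8×10⁻⁶/K vs α(CFRP laminate) = 1.93×10⁻⁶/K.
Higher α expands more for the same ΔT: aluminum alloy.

aluminum alloy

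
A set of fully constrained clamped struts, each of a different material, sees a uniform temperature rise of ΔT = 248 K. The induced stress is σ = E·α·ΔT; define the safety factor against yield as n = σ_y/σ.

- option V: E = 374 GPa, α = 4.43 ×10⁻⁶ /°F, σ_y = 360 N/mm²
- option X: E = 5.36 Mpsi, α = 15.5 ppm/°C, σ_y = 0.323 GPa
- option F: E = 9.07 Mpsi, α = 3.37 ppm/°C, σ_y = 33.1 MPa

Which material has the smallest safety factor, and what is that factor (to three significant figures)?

In consistent units (E in GPa, α in ×10⁻⁶/K, σ_y in MPa):
  option V: E = 374.0, α = 7.97, σ_y = 360.0 → σ = 740 MPa, n = 0.487
  option X: E = 36.96, α = 15.5, σ_y = 323.0 → σ = 142 MPa, n = 2.27
  option F: E = 62.54, α = 3.37, σ_y = 33.10 → σ = 52.3 MPa, n = 0.633
The minimum is option V at n = 0.487.

option V, n = 0.487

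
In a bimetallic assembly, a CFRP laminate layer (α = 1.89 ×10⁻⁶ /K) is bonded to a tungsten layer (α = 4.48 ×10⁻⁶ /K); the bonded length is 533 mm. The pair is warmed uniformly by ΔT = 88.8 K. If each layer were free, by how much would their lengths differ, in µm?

Δα = |1.89 − 4.48|×10⁻⁶/K = 2.59×10⁻⁶/K.
ΔL_mismatch = Δα·L·ΔT = 2.59×10⁻⁶ × 533.0 mm × 88.8 K = 123 µm.

123 µm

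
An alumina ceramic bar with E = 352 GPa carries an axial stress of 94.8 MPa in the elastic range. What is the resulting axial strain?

ε = σ/E = 94.8 / 352000 = 2.69×10⁻⁴.

2.69×10⁻⁴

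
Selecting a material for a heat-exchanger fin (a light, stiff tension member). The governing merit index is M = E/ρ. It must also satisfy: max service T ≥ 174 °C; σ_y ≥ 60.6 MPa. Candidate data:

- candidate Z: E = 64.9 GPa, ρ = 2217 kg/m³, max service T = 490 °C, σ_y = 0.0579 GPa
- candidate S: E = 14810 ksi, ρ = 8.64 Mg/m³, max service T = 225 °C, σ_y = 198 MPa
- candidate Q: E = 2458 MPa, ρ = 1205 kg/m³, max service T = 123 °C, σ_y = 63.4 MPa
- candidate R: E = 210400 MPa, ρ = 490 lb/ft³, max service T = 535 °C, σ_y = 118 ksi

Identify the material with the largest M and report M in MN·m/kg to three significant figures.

candidate R, M = 26.8 MN·m/kg

Screen on constraints: max service T ≥ 174 °C; σ_y ≥ 60.6 MPa. Survivors: candidate S, candidate R.
After converting to SI:
  candidate S: E = 102.1 GPa, ρ = 8640 kg/m³
  candidate R: E = 210.4 GPa, ρ = 7849 kg/m³
  candidate R: M = 26.8 MN·m/kg
  candidate S: M = 11.8 MN·m/kg
Candidate R ranks first.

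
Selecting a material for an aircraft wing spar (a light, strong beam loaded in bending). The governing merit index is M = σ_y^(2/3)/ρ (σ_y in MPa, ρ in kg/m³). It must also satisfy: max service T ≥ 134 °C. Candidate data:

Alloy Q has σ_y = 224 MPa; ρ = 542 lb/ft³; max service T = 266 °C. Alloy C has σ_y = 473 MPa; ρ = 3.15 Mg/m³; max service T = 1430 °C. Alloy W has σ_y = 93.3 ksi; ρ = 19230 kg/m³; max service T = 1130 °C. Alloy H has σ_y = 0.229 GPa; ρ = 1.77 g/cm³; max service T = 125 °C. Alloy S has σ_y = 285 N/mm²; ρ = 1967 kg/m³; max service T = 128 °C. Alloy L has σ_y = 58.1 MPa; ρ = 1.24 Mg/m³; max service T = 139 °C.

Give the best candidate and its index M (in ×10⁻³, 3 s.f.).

alloy C, M = 19.3×10⁻³

Screen on constraints: max service T ≥ 134 °C. Survivors: alloy Q, alloy C, alloy W, alloy L.
Convert each candidate to consistent units, then evaluate M:
  alloy Q: σ_y = 224.0 MPa, ρ = 8682 kg/m³
  alloy C: σ_y = 473.0 MPa, ρ = 3150 kg/m³
  alloy W: σ_y = 643.3 MPa, ρ = 19230 kg/m³
  alloy L: σ_y = 58.10 MPa, ρ = 1240 kg/m³
  alloy C: M = 19.3×10⁻³
  alloy L: M = 12.1×10⁻³
  alloy Q: M = 4.25×10⁻³
  alloy W: M = 3.88×10⁻³
Alloy C has the largest M.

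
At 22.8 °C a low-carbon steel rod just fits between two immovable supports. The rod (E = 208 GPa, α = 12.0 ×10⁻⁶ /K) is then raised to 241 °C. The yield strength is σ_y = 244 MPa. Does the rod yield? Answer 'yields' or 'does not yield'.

yields

ΔT = 218.2 K. Constrained thermal stress σ = E·α·ΔT = 208.0×10³ MPa × 12.0×10⁻⁶ × 218.2 = 545 MPa (compressive).
Compare to σ_y = 244 MPa: σ ≥ σ_y, so it yields.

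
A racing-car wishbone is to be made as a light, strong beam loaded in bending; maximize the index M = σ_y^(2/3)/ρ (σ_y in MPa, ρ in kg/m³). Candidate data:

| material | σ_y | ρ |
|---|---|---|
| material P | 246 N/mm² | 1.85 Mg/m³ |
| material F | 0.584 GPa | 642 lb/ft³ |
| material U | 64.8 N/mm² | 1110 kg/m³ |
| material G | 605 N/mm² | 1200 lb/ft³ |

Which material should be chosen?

Normalizing units and computing the index:
  material P: σ_y = 246.0 MPa, ρ = 1850 kg/m³
  material F: σ_y = 584.0 MPa, ρ = 10280 kg/m³
  material U: σ_y = 64.80 MPa, ρ = 1110 kg/m³
  material G: σ_y = 605.0 MPa, ρ = 19220 kg/m³
  material P: M = 21.2×10⁻³
  material U: M = 14.5×10⁻³
  material F: M = 6.79×10⁻³
  material G: M = 3.72×10⁻³
Material P has the largest M.

material P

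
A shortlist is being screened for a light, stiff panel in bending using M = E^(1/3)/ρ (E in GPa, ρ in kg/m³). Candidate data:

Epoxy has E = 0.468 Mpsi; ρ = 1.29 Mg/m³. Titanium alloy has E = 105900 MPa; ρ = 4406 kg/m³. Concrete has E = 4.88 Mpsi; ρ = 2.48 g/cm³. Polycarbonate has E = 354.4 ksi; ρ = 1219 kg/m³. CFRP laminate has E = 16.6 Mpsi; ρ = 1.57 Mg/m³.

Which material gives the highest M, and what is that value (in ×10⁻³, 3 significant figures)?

Putting every candidate on a common basis:
  epoxy: E = 3.227 GPa, ρ = 1290 kg/m³
  titanium alloy: E = 105.9 GPa, ρ = 4406 kg/m³
  concrete: E = 33.65 GPa, ρ = 2480 kg/m³
  polycarbonate: E = 2.444 GPa, ρ = 1219 kg/m³
  CFRP laminate: E = 114.5 GPa, ρ = 1570 kg/m³
  CFRP laminate: M = 3.09×10⁻³
  concrete: M = 1.30×10⁻³
  epoxy: M = 1.15×10⁻³
  polycarbonate: M = 1.10×10⁻³
  titanium alloy: M = 1.07×10⁻³
The maximum is for CFRP laminate.

CFRP laminate, M = 3.09×10⁻³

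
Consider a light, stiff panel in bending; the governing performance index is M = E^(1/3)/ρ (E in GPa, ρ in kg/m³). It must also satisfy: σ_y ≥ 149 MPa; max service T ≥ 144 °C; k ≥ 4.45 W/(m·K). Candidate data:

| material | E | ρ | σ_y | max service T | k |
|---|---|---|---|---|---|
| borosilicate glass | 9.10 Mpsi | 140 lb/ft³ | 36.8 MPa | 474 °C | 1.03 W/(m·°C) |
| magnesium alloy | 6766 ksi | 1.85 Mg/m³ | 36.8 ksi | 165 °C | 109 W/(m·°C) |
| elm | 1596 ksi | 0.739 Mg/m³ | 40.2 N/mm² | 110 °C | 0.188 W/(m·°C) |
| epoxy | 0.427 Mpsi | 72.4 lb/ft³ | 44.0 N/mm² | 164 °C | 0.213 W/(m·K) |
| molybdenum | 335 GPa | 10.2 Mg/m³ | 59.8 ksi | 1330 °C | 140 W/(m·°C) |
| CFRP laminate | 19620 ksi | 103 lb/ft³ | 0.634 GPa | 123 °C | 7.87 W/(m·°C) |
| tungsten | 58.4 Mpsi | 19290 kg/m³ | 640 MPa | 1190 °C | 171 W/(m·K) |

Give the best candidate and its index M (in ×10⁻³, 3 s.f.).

Screen on constraints: σ_y ≥ 149 MPa; max service T ≥ 144 °C; k ≥ 4.45 W/(m·K). Survivors: magnesium alloy, molybdenum, tungsten.
Normalizing units and computing the index:
  magnesium alloy: E = 46.65 GPa, ρ = 1850 kg/m³
  molybdenum: E = 335.0 GPa, ρ = 10200 kg/m³
  tungsten: E = 402.7 GPa, ρ = 19290 kg/m³
  magnesium alloy: M = 1.95×10⁻³
  molybdenum: M = 0.681×10⁻³
  tungsten: M = 0.383×10⁻³
Highest index: magnesium alloy.

magnesium alloy, M = 1.95×10⁻³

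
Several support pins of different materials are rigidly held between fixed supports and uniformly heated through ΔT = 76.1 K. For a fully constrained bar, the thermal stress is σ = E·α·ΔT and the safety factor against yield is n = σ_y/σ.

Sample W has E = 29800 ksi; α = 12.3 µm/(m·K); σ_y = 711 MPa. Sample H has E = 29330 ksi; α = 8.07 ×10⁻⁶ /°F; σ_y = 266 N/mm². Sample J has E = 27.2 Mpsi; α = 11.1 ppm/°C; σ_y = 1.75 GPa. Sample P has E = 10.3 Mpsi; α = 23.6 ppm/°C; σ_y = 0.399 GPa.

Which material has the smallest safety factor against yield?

sample H

With everything in SI (GPa, ×10⁻⁶/K, MPa):
  sample W: E = 205.5, α = 12.3, σ_y = 711.0 → σ = 192 MPa, n = 3.70
  sample H: E = 202.2, α = 14.5, σ_y = 266.0 → σ = 224 MPa, n = 1.19
  sample J: E = 187.5, α = 11.1, σ_y = 1750 → σ = 158 MPa, n = 11.0
  sample P: E = 71.02, α = 23.6, σ_y = 399.0 → σ = 128 MPa, n = 3.13
Smallest n: sample H with n = 1.19.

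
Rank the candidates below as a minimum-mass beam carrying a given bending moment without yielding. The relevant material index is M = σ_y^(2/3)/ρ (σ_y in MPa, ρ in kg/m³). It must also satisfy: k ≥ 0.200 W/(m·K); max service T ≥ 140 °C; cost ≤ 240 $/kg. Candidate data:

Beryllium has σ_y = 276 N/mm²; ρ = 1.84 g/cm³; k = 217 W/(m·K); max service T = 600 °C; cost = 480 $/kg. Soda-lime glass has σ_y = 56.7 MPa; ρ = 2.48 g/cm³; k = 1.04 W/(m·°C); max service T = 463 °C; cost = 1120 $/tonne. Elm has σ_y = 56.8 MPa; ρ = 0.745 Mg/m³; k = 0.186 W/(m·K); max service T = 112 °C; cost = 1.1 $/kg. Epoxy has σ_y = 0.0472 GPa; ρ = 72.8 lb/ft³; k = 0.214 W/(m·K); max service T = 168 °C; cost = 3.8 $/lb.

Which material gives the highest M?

epoxy

Screen on constraints: k ≥ 0.200 W/(m·K); max service T ≥ 140 °C; cost ≤ 240 $/kg. Survivors: soda-lime glass, epoxy.
Convert each candidate to consistent units, then evaluate M:
  soda-lime glass: σ_y = 56.70 MPa, ρ = 2480 kg/m³
  epoxy: σ_y = 47.20 MPa, ρ = 1166 kg/m³
  epoxy: M = 11.2×10⁻³
  soda-lime glass: M = 5.95×10⁻³
The maximum is for epoxy.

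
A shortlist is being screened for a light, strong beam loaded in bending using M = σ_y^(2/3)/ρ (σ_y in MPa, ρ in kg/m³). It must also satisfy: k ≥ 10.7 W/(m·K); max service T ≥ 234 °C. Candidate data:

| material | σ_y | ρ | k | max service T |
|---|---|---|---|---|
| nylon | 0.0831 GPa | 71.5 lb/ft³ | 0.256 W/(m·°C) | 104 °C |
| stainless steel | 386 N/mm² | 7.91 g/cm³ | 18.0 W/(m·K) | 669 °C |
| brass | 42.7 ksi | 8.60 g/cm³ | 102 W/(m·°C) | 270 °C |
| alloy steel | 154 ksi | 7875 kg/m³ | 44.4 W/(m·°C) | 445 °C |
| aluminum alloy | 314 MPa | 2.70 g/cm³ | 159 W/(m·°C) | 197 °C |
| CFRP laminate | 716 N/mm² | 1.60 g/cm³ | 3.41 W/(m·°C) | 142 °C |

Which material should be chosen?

Screen on constraints: k ≥ 10.7 W/(m·K); max service T ≥ 234 °C. Survivors: stainless steel, brass, alloy steel.
Normalizing units and computing the index:
  stainless steel: σ_y = 386.0 MPa, ρ = 7910 kg/m³
  brass: σ_y = 294.4 MPa, ρ = 8600 kg/m³
  alloy steel: σ_y = 1062 MPa, ρ = 7875 kg/m³
  alloy steel: M = 13.2×10⁻³
  stainless steel: M = 6.70×10⁻³
  brass: M = 5.15×10⁻³
Highest index: alloy steel.

alloy steel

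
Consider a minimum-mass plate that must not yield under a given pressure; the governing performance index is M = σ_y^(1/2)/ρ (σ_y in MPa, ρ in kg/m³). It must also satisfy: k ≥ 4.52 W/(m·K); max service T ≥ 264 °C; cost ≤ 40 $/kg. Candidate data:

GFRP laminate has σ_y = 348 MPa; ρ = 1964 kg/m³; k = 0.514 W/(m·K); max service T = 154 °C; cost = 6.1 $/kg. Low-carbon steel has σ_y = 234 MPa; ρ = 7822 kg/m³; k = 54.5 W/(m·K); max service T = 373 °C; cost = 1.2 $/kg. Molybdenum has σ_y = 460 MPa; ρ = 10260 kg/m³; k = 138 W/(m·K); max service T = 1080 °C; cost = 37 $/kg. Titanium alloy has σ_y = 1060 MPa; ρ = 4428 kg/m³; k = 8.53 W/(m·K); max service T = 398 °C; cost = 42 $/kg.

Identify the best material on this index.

Screen on constraints: k ≥ 4.52 W/(m·K); max service T ≥ 264 °C; cost ≤ 40 $/kg. Survivors: low-carbon steel, molybdenum.
Evaluate M for each candidate:
  molybdenum: M = 2.09×10⁻³
  low-carbon steel: M = 1.96×10⁻³
Molybdenum has the largest M.

molybdenum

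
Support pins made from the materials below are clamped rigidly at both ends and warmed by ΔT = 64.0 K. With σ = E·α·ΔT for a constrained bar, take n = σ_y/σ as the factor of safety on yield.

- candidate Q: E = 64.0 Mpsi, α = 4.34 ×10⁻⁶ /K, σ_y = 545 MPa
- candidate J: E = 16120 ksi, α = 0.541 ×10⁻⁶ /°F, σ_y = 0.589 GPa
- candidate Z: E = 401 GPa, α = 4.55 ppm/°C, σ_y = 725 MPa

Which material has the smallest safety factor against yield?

Converting E to GPa, α to ×10⁻⁶/K, σ_y to MPa, then σ and n for each:
  candidate Q: E = 441.3, α = 4.34, σ_y = 545.0 → σ = 123 MPa, n = 4.45
  candidate J: E = 111.1, α = 0.974, σ_y = 589.0 → σ = 6.93 MPa, n = 85.0
  candidate Z: E = 401.0, α = 4.55, σ_y = 725.0 → σ = 117 MPa, n = 6.21
Candidate Q has the lowest safety factor, n = 4.45.

candidate Q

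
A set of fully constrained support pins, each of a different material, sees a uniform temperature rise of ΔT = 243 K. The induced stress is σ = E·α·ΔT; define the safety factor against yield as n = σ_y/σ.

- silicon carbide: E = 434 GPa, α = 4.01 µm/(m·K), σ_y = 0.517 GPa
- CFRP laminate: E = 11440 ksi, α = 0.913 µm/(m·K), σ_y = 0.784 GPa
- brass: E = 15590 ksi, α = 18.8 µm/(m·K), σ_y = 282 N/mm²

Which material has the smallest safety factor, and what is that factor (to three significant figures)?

brass, n = 0.574

Per material, after unit conversion:
  silicon carbide: E = 434.0, α = 4.01, σ_y = 517.0 → σ = 423 MPa, n = 1.22
  CFRP laminate: E = 78.88, α = 0.913, σ_y = 784.0 → σ = 17.5 MPa, n = 44.8
  brass: E = 107.5, α = 18.8, σ_y = 282.0 → σ = 491 MPa, n = 0.574
The minimum is brass at n = 0.574.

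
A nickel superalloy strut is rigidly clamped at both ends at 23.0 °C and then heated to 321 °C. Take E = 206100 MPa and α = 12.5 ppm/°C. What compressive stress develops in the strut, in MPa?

E = 206100 MPa = 206.1 GPa.
ΔT = 298.0 K. Constrained thermal stress σ = E·α·ΔT = 206.1×10³ MPa × 12.5×10⁻⁶ × 298.0 = 768 MPa (compressive).

768 MPa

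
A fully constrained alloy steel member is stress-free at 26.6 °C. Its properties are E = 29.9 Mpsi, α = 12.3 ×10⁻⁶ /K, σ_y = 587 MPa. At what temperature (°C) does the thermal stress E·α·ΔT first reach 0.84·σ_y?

E = 29.9 Mpsi = 206.2 GPa.
E·α·ΔT = 493.1 MPa ⇒ ΔT = 493.1 / (206.2×10³ × 12.3×10⁻⁶) = 194.5 K.
T = 26.6 + 194.5 = 221.1 °C.

221 °C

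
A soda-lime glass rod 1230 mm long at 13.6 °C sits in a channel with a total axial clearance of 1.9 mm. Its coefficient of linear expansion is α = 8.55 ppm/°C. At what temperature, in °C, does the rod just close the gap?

α·L₀·ΔT = 1.9 mm ⇒ ΔT = 1.9 / (8.55×10⁻⁶ × 1230.0) = 180.7 K.
T = 13.6 + 180.7 = 194.3 °C.

194 °C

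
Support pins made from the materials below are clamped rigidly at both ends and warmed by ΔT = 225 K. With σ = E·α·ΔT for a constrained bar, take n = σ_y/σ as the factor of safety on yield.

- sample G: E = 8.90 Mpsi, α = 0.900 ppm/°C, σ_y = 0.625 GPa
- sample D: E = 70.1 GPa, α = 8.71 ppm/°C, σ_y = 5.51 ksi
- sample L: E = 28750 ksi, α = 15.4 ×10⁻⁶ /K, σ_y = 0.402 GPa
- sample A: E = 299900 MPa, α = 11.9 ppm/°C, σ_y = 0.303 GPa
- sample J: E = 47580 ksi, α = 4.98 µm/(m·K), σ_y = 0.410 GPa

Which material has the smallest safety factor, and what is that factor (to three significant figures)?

sample D, n = 0.277

With everything in SI (GPa, ×10⁻⁶/K, MPa):
  sample G: E = 61.36, α = 0.900, σ_y = 625.0 → σ = 12.4 MPa, n = 50.3
  sample D: E = 70.10, α = 8.71, σ_y = 37.99 → σ = 137 MPa, n = 0.277
  sample L: E = 198.2, α = 15.4, σ_y = 402.0 → σ = 687 MPa, n = 0.585
  sample A: E = 299.9, α = 11.9, σ_y = 303.0 → σ = 803 MPa, n = 0.377
  sample J: E = 328.1, α = 4.98, σ_y = 410.0 → σ = 368 MPa, n = 1.12
Smallest n: sample D with n = 0.277.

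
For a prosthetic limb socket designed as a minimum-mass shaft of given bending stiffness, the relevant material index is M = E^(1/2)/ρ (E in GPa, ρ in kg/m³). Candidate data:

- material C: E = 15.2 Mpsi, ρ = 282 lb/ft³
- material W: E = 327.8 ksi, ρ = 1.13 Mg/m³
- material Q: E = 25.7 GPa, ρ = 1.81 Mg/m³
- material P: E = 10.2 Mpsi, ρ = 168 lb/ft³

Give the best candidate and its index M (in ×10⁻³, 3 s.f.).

Putting every candidate on a common basis:
  material C: E = 104.8 GPa, ρ = 4517 kg/m³
  material W: E = 2.260 GPa, ρ = 1130 kg/m³
  material Q: E = 25.70 GPa, ρ = 1810 kg/m³
  material P: E = 70.33 GPa, ρ = 2691 kg/m³
  material P: M = 3.12×10⁻³
  material Q: M = 2.80×10⁻³
  material C: M = 2.27×10⁻³
  material W: M = 1.33×10⁻³
Highest index: material P.

material P, M = 3.12×10⁻³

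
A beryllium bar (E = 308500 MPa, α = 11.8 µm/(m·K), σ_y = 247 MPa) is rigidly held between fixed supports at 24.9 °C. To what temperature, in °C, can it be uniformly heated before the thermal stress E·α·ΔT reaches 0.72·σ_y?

73.8 °C

E = 308500 MPa = 308.5 GPa.
E·α·ΔT = 177.8 MPa ⇒ ΔT = 177.8 / (308.5×10³ × 11.8×10⁻⁶) = 48.85 K.
T = 24.9 + 48.85 = 73.75 °C.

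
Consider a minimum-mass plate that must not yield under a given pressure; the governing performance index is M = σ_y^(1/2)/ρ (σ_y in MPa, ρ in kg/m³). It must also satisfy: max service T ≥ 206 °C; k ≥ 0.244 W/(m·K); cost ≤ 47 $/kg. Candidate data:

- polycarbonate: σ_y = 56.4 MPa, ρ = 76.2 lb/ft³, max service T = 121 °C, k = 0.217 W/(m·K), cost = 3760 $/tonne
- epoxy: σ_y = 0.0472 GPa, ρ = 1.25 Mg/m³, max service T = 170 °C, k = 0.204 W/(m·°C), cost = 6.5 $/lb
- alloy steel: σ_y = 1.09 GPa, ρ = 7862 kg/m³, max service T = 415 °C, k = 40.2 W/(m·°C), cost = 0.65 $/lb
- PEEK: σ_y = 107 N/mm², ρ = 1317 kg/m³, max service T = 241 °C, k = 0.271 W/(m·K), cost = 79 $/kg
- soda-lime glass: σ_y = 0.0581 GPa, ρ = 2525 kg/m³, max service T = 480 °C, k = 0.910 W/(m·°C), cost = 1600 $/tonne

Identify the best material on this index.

alloy steel

Screen on constraints: max service T ≥ 206 °C; k ≥ 0.244 W/(m·K); cost ≤ 47 $/kg. Survivors: alloy steel, soda-lime glass.
Putting every candidate on a common basis:
  alloy steel: σ_y = 1090 MPa, ρ = 7862 kg/m³
  soda-lime glass: σ_y = 58.10 MPa, ρ = 2525 kg/m³
  alloy steel: M = 4.20×10⁻³
  soda-lime glass: M = 3.02×10⁻³
Highest index: alloy steel.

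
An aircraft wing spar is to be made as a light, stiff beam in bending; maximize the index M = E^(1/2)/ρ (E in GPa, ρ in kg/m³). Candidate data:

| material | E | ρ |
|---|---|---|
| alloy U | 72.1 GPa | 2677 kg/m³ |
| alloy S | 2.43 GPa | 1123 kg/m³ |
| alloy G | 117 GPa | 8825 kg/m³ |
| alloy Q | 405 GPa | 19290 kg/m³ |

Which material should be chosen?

Evaluate M for each candidate:
  alloy U: M = 3.17×10⁻³
  alloy S: M = 1.39×10⁻³
  alloy G: M = 1.23×10⁻³
  alloy Q: M = 1.04×10⁻³
Alloy U ranks first.

alloy U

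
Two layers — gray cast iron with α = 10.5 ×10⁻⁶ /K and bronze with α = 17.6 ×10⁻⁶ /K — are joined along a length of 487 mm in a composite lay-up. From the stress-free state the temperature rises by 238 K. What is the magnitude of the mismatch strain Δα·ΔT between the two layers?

Δα = |10.5 − 17.6|×10⁻⁶/K = 7.10×10⁻⁶/K.
Mismatch strain = Δα·ΔT = 7.10×10⁻⁶ × 238.0 = 1.69×10⁻³.

1.69×10⁻³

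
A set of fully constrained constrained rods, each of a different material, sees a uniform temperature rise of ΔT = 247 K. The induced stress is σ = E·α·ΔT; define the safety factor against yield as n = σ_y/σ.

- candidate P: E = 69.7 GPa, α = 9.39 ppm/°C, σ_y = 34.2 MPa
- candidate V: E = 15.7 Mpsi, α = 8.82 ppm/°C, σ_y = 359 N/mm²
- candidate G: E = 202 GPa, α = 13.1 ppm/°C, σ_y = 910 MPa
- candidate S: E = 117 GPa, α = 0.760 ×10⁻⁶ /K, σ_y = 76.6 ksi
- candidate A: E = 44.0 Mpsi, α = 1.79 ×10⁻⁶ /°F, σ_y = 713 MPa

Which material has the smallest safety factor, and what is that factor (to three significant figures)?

candidate P, n = 0.212

With everything in SI (GPa, ×10⁻⁶/K, MPa):
  candidate P: E = 69.70, α = 9.39, σ_y = 34.20 → σ = 162 MPa, n = 0.212
  candidate V: E = 108.2, α = 8.82, σ_y = 359.0 → σ = 236 MPa, n = 1.52
  candidate G: E = 202.0, α = 13.1, σ_y = 910.0 → σ = 654 MPa, n = 1.39
  candidate S: E = 117.0, α = 0.760, σ_y = 528.1 → σ = 22.0 MPa, n = 24.0
  candidate A: E = 303.4, α = 3.22, σ_y = 713.0 → σ = 241 MPa, n = 2.95
Candidate P has the lowest safety factor, n = 0.212.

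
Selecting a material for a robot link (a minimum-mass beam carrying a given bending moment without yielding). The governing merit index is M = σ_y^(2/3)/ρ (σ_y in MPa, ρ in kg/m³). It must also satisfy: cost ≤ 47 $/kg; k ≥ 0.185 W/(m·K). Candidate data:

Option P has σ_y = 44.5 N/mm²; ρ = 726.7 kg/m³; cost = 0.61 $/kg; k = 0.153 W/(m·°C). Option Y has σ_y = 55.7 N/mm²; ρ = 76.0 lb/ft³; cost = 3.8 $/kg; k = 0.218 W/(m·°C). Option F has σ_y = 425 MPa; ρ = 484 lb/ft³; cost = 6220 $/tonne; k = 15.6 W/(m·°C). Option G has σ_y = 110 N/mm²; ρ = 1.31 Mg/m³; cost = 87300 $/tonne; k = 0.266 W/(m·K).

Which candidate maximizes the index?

option Y

Screen on constraints: cost ≤ 47 $/kg; k ≥ 0.185 W/(m·K). Survivors: option Y, option F.
Normalizing units and computing the index:
  option Y: σ_y = 55.70 MPa, ρ = 1217 kg/m³
  option F: σ_y = 425.0 MPa, ρ = 7753 kg/m³
  option Y: M = 12.0×10⁻³
  option F: M = 7.29×10⁻³
Option Y ranks first.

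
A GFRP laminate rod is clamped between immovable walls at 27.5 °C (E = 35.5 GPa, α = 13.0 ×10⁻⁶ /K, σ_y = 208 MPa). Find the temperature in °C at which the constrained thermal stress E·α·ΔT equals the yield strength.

E·α·ΔT = 208.0 MPa ⇒ ΔT = 208.0 / (35.50×10³ × 13.0×10⁻⁶) = 450.7 K.
T = 27.5 + 450.7 = 478.2 °C.

478 °C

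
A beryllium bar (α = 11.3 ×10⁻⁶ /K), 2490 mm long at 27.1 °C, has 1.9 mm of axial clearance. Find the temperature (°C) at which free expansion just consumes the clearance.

94.6 °C

α·L₀·ΔT = 1.9 mm ⇒ ΔT = 1.9 / (11.3×10⁻⁶ × 2490.0) = 67.53 K.
T = 27.1 + 67.53 = 94.63 °C.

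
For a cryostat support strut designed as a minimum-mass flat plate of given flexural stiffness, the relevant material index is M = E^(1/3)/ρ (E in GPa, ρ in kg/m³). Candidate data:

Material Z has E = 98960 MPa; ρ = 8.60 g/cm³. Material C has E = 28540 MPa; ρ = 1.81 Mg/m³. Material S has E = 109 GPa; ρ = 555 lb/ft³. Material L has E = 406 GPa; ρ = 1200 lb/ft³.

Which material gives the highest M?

material C

Convert each candidate to consistent units, then evaluate M:
  material Z: E = 98.96 GPa, ρ = 8600 kg/m³
  material C: E = 28.54 GPa, ρ = 1810 kg/m³
  material S: E = 109.0 GPa, ρ = 8890 kg/m³
  material L: E = 406.0 GPa, ρ = 19220 kg/m³
  material C: M = 1.69×10⁻³
  material Z: M = 0.538×10⁻³
  material S: M = 0.537×10⁻³
  material L: M = 0.385×10⁻³
Highest index: material C.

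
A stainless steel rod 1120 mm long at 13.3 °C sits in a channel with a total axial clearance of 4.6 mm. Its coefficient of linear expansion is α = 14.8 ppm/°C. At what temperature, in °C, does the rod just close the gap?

291 °C

α·L₀·ΔT = 4.6 mm ⇒ ΔT = 4.6 / (14.8×10⁻⁶ × 1120.0) = 277.5 K.
T = 13.3 + 277.5 = 290.8 °C.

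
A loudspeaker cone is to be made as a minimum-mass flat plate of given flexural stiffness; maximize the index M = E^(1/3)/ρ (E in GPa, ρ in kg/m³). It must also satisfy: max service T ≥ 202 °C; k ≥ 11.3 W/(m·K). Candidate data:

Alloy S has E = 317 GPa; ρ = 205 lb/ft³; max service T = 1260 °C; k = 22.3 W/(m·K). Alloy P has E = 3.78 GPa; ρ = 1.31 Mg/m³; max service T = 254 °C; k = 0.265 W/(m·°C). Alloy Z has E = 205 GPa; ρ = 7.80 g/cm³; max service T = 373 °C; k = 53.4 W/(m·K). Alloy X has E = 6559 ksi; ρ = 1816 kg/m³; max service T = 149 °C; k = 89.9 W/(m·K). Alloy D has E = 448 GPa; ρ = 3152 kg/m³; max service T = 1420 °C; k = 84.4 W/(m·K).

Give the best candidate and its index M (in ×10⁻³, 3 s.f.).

Screen on constraints: max service T ≥ 202 °C; k ≥ 11.3 W/(m·K). Survivors: alloy S, alloy Z, alloy D.
Convert each candidate to consistent units, then evaluate M:
  alloy S: E = 317.0 GPa, ρ = 3284 kg/m³
  alloy Z: E = 205.0 GPa, ρ = 7800 kg/m³
  alloy D: E = 448.0 GPa, ρ = 3152 kg/m³
  alloy D: M = 2.43×10⁻³
  alloy S: M = 2.08×10⁻³
  alloy Z: M = 0.756×10⁻³
Highest index: alloy D.

alloy D, M = 2.43×10⁻³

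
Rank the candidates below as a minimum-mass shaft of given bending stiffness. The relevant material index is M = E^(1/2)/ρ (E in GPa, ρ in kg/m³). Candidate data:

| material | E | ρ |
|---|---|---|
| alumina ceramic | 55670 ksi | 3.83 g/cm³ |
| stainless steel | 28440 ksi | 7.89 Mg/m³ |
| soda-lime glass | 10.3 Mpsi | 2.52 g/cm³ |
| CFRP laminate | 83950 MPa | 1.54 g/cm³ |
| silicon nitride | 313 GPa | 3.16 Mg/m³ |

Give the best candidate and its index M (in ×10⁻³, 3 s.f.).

Convert each candidate to consistent units, then evaluate M:
  alumina ceramic: E = 383.8 GPa, ρ = 3830 kg/m³
  stainless steel: E = 196.1 GPa, ρ = 7890 kg/m³
  soda-lime glass: E = 71.02 GPa, ρ = 2520 kg/m³
  CFRP laminate: E = 83.95 GPa, ρ = 1540 kg/m³
  silicon nitride: E = 313.0 GPa, ρ = 3160 kg/m³
  CFRP laminate: M = 5.95×10⁻³
  silicon nitride: M = 5.60×10⁻³
  alumina ceramic: M = 5.12×10⁻³
  soda-lime glass: M = 3.34×10⁻³
  stainless steel: M = 1.77×10⁻³
CFRP laminate ranks first.

CFRP laminate, M = 5.95×10⁻³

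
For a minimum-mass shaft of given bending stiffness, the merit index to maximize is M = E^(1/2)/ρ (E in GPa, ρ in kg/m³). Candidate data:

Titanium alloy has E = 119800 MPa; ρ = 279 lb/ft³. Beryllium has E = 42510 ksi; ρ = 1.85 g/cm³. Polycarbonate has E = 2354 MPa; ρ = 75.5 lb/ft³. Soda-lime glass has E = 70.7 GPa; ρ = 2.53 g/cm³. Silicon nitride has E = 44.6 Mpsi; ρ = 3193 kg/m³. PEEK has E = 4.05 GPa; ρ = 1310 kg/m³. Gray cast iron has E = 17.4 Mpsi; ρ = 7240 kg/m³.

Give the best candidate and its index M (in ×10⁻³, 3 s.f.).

Convert each candidate to consistent units, then evaluate M:
  titanium alloy: E = 119.8 GPa, ρ = 4469 kg/m³
  beryllium: E = 293.1 GPa, ρ = 1850 kg/m³
  polycarbonate: E = 2.354 GPa, ρ = 1209 kg/m³
  soda-lime glass: E = 70.70 GPa, ρ = 2530 kg/m³
  silicon nitride: E = 307.5 GPa, ρ = 3193 kg/m³
  PEEK: E = 4.050 GPa, ρ = 1310 kg/m³
  gray cast iron: E = 120.0 GPa, ρ = 7240 kg/m³
  beryllium: M = 9.25×10⁻³
  silicon nitride: M = 5.49×10⁻³
  soda-lime glass: M = 3.32×10⁻³
  titanium alloy: M = 2.45×10⁻³
  PEEK: M = 1.54×10⁻³
  gray cast iron: M = 1.51×10⁻³
  polycarbonate: M = 1.27×10⁻³
The maximum is for beryllium.

beryllium, M = 9.25×10⁻³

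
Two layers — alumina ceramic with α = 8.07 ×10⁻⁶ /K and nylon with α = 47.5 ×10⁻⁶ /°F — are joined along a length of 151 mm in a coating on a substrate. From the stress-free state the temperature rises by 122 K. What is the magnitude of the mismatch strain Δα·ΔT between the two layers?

9.45×10⁻³

nylon: α = 47.5×10⁻⁶/°F × 9/5 = 85.5×10⁻⁶/K.
Δα = |8.07 − 85.5|×10⁻⁶/K = 77.4×10⁻⁶/K.
Mismatch strain = Δα·ΔT = 77.4×10⁻⁶ × 122.0 = 9.45×10⁻³.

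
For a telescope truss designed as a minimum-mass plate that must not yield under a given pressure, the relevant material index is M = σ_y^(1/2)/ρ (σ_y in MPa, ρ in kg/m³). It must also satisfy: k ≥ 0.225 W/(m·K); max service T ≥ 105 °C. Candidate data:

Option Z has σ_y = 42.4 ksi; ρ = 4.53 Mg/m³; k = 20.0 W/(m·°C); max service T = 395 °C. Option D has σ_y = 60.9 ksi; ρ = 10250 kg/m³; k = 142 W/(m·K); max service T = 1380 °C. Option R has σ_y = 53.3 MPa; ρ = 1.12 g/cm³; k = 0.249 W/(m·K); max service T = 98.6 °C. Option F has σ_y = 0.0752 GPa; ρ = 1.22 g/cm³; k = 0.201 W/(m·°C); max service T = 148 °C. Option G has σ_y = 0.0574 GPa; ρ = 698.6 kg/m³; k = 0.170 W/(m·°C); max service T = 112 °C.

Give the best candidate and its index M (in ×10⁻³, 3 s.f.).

option Z, M = 3.77×10⁻³

Screen on constraints: k ≥ 0.225 W/(m·K); max service T ≥ 105 °C. Survivors: option Z, option D.
Putting every candidate on a common basis:
  option Z: σ_y = 292.3 MPa, ρ = 4530 kg/m³
  option D: σ_y = 419.9 MPa, ρ = 10250 kg/m³
  option Z: M = 3.77×10⁻³
  option D: M = 2.00×10⁻³
Option Z ranks first.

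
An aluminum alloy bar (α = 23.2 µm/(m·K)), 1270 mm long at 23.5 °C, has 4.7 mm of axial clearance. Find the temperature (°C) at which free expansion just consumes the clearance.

α·L₀·ΔT = 4.7 mm ⇒ ΔT = 4.7 / (23.2×10⁻⁶ × 1270.0) = 159.5 K.
T = 23.5 + 159.5 = 183.0 °C.

183 °C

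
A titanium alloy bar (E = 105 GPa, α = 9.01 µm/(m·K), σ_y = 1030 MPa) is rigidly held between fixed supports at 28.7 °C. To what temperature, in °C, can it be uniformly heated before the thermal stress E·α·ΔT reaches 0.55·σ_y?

E·α·ΔT = 566.5 MPa ⇒ ΔT = 566.5 / (105.0×10³ × 9.01×10⁻⁶) = 598.8 K.
T = 28.7 + 598.8 = 627.5 °C.

628 °C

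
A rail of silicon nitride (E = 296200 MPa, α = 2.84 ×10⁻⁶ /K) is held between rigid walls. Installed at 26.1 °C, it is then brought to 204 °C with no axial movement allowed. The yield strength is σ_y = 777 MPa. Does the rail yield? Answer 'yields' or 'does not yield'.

does not yield

E = 296200 MPa = 296.2 GPa.
ΔT = 177.9 K. Constrained thermal stress σ = E·α·ΔT = 296.2×10³ MPa × 2.84×10⁻⁶ × 177.9 = 150 MPa (compressive).
Compare to σ_y = 777 MPa: σ < σ_y, so it does not yield.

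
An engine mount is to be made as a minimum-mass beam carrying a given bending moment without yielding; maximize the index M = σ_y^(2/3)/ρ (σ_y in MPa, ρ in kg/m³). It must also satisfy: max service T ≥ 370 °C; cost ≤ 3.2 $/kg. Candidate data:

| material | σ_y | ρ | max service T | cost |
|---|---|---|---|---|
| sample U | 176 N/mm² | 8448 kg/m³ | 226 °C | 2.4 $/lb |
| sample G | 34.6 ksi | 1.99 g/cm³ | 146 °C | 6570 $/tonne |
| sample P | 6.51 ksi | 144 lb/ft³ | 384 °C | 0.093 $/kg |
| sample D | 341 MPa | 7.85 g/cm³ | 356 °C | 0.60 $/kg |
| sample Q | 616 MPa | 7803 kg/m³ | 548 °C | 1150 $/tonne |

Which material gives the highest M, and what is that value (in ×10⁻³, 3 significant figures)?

Screen on constraints: max service T ≥ 370 °C; cost ≤ 3.2 $/kg. Survivors: sample P, sample Q.
Normalizing units and computing the index:
  sample P: σ_y = 44.88 MPa, ρ = 2307 kg/m³
  sample Q: σ_y = 616.0 MPa, ρ = 7803 kg/m³
  sample Q: M = 9.28×10⁻³
  sample P: M = 5.48×10⁻³
Sample Q has the largest M.

sample Q, M = 9.28×10⁻³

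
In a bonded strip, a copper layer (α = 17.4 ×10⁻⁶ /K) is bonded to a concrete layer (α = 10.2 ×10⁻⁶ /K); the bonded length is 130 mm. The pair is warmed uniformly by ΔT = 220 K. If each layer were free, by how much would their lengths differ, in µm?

206 µm

Δα = |17.4 − 10.2|×10⁻⁶/K = 7.20×10⁻⁶/K.
ΔL_mismatch = Δα·L·ΔT = 7.20×10⁻⁶ × 130.0 mm × 220.0 K = 206 µm.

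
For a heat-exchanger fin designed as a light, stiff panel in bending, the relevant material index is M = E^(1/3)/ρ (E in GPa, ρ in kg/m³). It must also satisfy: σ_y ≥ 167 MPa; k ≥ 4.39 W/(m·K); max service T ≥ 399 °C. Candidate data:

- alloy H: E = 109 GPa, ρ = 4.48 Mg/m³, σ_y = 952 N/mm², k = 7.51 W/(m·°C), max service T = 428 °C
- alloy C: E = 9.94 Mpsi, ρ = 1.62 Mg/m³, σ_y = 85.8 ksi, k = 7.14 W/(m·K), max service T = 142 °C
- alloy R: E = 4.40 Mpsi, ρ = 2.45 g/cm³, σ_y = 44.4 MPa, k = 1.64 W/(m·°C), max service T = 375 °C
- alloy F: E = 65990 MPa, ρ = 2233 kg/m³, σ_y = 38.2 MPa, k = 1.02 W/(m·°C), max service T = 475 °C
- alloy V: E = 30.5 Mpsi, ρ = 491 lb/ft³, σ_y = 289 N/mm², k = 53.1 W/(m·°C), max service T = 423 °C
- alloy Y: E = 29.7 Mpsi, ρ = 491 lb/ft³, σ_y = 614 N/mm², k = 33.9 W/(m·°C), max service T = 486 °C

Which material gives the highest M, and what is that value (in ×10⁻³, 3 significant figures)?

alloy H, M = 1.07×10⁻³

Screen on constraints: σ_y ≥ 167 MPa; k ≥ 4.39 W/(m·K); max service T ≥ 399 °C. Survivors: alloy H, alloy V, alloy Y.
Normalizing units and computing the index:
  alloy H: E = 109.0 GPa, ρ = 4480 kg/m³
  alloy V: E = 210.3 GPa, ρ = 7865 kg/m³
  alloy Y: E = 204.8 GPa, ρ = 7865 kg/m³
  alloy H: M = 1.07×10⁻³
  alloy V: M = 0.756×10⁻³
  alloy Y: M = 0.749×10⁻³
Alloy H ranks first.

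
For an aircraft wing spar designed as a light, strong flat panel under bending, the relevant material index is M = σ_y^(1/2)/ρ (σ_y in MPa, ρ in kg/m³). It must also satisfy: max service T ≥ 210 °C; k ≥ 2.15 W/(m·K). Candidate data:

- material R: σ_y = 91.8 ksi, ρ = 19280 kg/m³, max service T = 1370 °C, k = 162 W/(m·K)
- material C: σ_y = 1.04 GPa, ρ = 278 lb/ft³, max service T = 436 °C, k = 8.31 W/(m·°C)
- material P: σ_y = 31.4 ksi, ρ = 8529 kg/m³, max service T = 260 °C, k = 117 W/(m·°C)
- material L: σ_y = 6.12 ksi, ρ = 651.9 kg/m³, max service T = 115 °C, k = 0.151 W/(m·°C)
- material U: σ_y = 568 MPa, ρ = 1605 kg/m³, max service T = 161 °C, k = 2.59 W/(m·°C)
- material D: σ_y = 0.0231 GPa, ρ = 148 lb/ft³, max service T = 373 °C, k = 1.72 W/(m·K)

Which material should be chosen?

material C

Screen on constraints: max service T ≥ 210 °C; k ≥ 2.15 W/(m·K). Survivors: material R, material C, material P.
After converting to SI:
  material R: σ_y = 632.9 MPa, ρ = 19280 kg/m³
  material C: σ_y = 1040 MPa, ρ = 4453 kg/m³
  material P: σ_y = 216.5 MPa, ρ = 8529 kg/m³
  material C: M = 7.24×10⁻³
  material P: M = 1.73×10⁻³
  material R: M = 1.30×10⁻³
Highest index: material C.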